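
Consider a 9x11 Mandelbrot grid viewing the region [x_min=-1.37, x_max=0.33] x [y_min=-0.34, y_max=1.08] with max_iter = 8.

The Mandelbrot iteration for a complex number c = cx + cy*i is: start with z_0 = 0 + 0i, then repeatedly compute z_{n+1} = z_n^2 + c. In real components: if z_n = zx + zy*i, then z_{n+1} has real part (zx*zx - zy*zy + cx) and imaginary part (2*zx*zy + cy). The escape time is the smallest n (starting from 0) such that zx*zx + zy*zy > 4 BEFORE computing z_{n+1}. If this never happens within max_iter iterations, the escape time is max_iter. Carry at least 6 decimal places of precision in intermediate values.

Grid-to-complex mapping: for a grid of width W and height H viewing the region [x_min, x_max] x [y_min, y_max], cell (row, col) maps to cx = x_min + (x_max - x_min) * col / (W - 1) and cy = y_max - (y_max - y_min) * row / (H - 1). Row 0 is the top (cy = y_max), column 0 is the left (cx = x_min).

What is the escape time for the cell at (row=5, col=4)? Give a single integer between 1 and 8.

z_0 = 0 + 0i, c = -0.5200 + 0.3700i
Iter 1: z = -0.5200 + 0.3700i, |z|^2 = 0.4073
Iter 2: z = -0.3865 + -0.0148i, |z|^2 = 0.1496
Iter 3: z = -0.3708 + 0.3814i, |z|^2 = 0.2830
Iter 4: z = -0.5280 + 0.0871i, |z|^2 = 0.2863
Iter 5: z = -0.2488 + 0.2780i, |z|^2 = 0.1392
Iter 6: z = -0.5354 + 0.2316i, |z|^2 = 0.3403
Iter 7: z = -0.2870 + 0.1220i, |z|^2 = 0.0973

Answer: 8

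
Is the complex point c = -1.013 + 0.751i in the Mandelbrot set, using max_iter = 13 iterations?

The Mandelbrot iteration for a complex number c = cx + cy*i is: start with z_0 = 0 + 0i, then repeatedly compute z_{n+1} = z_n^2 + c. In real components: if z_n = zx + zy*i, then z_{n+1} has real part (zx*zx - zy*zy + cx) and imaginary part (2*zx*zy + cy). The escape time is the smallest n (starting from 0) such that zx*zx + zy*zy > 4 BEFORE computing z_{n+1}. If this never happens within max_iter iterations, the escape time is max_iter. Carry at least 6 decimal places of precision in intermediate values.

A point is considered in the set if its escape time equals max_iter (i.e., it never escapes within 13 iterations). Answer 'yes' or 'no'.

z_0 = 0 + 0i, c = -1.0130 + 0.7510i
Iter 1: z = -1.0130 + 0.7510i, |z|^2 = 1.5902
Iter 2: z = -0.5508 + -0.7705i, |z|^2 = 0.8971
Iter 3: z = -1.3033 + 1.5999i, |z|^2 = 4.2581
Escaped at iteration 3

Answer: no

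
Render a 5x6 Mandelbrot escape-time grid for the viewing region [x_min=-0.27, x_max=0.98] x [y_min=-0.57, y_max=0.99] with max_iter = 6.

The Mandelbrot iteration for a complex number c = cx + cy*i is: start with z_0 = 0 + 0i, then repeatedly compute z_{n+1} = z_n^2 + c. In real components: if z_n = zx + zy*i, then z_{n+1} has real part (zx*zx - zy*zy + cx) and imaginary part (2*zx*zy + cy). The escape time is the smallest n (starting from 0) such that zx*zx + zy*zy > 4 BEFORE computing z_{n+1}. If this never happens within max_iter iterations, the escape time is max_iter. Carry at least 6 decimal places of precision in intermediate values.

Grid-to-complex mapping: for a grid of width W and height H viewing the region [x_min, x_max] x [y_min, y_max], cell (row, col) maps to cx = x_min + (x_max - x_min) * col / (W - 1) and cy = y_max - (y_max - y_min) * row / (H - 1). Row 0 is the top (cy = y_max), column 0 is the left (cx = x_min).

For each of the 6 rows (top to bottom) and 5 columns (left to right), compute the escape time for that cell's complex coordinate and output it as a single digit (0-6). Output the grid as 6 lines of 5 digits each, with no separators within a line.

(row=0, col=0): c = -0.2700 + 0.9900i → escape time 5
(row=0, col=1): c = 0.0425 + 0.9900i → escape time 5
(row=0, col=2): c = 0.3550 + 0.9900i → escape time 3
(row=0, col=3): c = 0.6675 + 0.9900i → escape time 2
(row=0, col=4): c = 0.9800 + 0.9900i → escape time 2
(row=1, col=0): c = -0.2700 + 0.6780i → escape time 6
(row=1, col=1): c = 0.0425 + 0.6780i → escape time 6
(row=1, col=2): c = 0.3550 + 0.6780i → escape time 6
(row=1, col=3): c = 0.6675 + 0.6780i → escape time 3
(row=1, col=4): c = 0.9800 + 0.6780i → escape time 2
(row=2, col=0): c = -0.2700 + 0.3660i → escape time 6
(row=2, col=1): c = 0.0425 + 0.3660i → escape time 6
(row=2, col=2): c = 0.3550 + 0.3660i → escape time 6
(row=2, col=3): c = 0.6675 + 0.3660i → escape time 3
(row=2, col=4): c = 0.9800 + 0.3660i → escape time 2
(row=3, col=0): c = -0.2700 + 0.0540i → escape time 6
(row=3, col=1): c = 0.0425 + 0.0540i → escape time 6
(row=3, col=2): c = 0.3550 + 0.0540i → escape time 6
(row=3, col=3): c = 0.6675 + 0.0540i → escape time 4
(row=3, col=4): c = 0.9800 + 0.0540i → escape time 3
(row=4, col=0): c = -0.2700 + -0.2580i → escape time 6
(row=4, col=1): c = 0.0425 + -0.2580i → escape time 6
(row=4, col=2): c = 0.3550 + -0.2580i → escape time 6
(row=4, col=3): c = 0.6675 + -0.2580i → escape time 3
(row=4, col=4): c = 0.9800 + -0.2580i → escape time 2
(row=5, col=0): c = -0.2700 + -0.5700i → escape time 6
(row=5, col=1): c = 0.0425 + -0.5700i → escape time 6
(row=5, col=2): c = 0.3550 + -0.5700i → escape time 6
(row=5, col=3): c = 0.6675 + -0.5700i → escape time 3
(row=5, col=4): c = 0.9800 + -0.5700i → escape time 2

Answer: 55322
66632
66632
66643
66632
66632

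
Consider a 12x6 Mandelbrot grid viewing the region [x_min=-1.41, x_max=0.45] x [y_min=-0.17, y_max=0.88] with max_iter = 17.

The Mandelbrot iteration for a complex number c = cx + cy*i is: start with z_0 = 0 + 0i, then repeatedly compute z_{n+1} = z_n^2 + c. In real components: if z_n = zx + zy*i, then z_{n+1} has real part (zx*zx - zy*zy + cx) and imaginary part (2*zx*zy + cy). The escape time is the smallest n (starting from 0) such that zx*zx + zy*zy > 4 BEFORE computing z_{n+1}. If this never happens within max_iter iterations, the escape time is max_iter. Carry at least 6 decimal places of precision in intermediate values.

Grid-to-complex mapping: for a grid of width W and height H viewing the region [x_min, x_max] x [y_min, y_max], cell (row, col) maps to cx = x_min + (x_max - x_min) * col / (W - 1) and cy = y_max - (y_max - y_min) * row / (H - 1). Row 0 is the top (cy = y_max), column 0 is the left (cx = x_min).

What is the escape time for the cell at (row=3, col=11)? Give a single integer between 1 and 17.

z_0 = 0 + 0i, c = 0.4500 + 0.2500i
Iter 1: z = 0.4500 + 0.2500i, |z|^2 = 0.2650
Iter 2: z = 0.5900 + 0.4750i, |z|^2 = 0.5737
Iter 3: z = 0.5725 + 0.8105i, |z|^2 = 0.9846
Iter 4: z = 0.1208 + 1.1780i, |z|^2 = 1.4022
Iter 5: z = -0.9230 + 0.5346i, |z|^2 = 1.1379
Iter 6: z = 1.0162 + -0.7370i, |z|^2 = 1.5758
Iter 7: z = 0.9394 + -1.2478i, |z|^2 = 2.4396
Iter 8: z = -0.2245 + -2.0945i, |z|^2 = 4.4374
Escaped at iteration 8

Answer: 8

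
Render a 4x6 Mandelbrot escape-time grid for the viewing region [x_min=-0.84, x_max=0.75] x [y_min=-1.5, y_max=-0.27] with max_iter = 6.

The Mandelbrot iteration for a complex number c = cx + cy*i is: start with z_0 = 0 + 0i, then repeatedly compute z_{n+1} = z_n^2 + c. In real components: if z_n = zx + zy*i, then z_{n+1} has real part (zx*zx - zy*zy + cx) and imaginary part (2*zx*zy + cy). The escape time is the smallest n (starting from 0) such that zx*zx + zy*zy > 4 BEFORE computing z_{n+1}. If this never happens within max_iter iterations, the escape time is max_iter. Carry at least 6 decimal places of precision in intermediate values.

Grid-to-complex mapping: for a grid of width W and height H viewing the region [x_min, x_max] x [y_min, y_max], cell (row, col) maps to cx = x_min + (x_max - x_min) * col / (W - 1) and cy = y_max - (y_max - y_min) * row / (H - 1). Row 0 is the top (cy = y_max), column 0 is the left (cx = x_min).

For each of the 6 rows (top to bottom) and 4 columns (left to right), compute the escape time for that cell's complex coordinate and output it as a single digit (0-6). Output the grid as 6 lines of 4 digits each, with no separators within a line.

(row=0, col=0): c = -0.8400 + -0.2700i → escape time 6
(row=0, col=1): c = -0.3100 + -0.2700i → escape time 6
(row=0, col=2): c = 0.2200 + -0.2700i → escape time 6
(row=0, col=3): c = 0.7500 + -0.2700i → escape time 3
(row=1, col=0): c = -0.8400 + -0.5160i → escape time 6
(row=1, col=1): c = -0.3100 + -0.5160i → escape time 6
(row=1, col=2): c = 0.2200 + -0.5160i → escape time 6
(row=1, col=3): c = 0.7500 + -0.5160i → escape time 3
(row=2, col=0): c = -0.8400 + -0.7620i → escape time 4
(row=2, col=1): c = -0.3100 + -0.7620i → escape time 6
(row=2, col=2): c = 0.2200 + -0.7620i → escape time 5
(row=2, col=3): c = 0.7500 + -0.7620i → escape time 2
(row=3, col=0): c = -0.8400 + -1.0080i → escape time 3
(row=3, col=1): c = -0.3100 + -1.0080i → escape time 5
(row=3, col=2): c = 0.2200 + -1.0080i → escape time 4
(row=3, col=3): c = 0.7500 + -1.0080i → escape time 2
(row=4, col=0): c = -0.8400 + -1.2540i → escape time 3
(row=4, col=1): c = -0.3100 + -1.2540i → escape time 3
(row=4, col=2): c = 0.2200 + -1.2540i → escape time 2
(row=4, col=3): c = 0.7500 + -1.2540i → escape time 2
(row=5, col=0): c = -0.8400 + -1.5000i → escape time 2
(row=5, col=1): c = -0.3100 + -1.5000i → escape time 2
(row=5, col=2): c = 0.2200 + -1.5000i → escape time 2
(row=5, col=3): c = 0.7500 + -1.5000i → escape time 2

Answer: 6663
6663
4652
3542
3322
2222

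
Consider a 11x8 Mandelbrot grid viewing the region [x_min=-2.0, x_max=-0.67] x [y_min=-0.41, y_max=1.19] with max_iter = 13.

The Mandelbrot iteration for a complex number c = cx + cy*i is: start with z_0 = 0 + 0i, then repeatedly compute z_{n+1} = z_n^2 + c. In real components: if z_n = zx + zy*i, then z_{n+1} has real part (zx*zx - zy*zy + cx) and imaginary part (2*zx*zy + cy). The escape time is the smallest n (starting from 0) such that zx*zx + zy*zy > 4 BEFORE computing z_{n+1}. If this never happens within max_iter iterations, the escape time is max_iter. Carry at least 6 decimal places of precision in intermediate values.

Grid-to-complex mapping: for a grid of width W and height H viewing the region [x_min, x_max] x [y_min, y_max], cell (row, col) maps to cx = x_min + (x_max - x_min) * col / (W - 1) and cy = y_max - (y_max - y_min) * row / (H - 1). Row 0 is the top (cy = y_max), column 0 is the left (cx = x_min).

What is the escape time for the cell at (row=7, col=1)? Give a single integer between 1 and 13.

z_0 = 0 + 0i, c = -1.8670 + -0.4100i
Iter 1: z = -1.8670 + -0.4100i, |z|^2 = 3.6538
Iter 2: z = 1.4506 + 1.1209i, |z|^2 = 3.3607
Iter 3: z = -1.0193 + 2.8420i, |z|^2 = 9.1162
Escaped at iteration 3

Answer: 3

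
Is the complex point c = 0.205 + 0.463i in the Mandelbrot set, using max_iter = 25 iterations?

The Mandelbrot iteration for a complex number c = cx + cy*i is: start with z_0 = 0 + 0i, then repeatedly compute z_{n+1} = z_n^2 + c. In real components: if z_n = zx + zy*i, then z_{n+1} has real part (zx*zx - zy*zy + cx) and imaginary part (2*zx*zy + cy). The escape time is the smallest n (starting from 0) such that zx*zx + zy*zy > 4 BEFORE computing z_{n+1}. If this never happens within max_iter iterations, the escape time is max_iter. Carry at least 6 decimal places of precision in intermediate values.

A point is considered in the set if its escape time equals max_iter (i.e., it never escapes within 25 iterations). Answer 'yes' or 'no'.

Answer: yes

Derivation:
z_0 = 0 + 0i, c = 0.2050 + 0.4630i
Iter 1: z = 0.2050 + 0.4630i, |z|^2 = 0.2564
Iter 2: z = 0.0327 + 0.6528i, |z|^2 = 0.4273
Iter 3: z = -0.2201 + 0.5056i, |z|^2 = 0.3041
Iter 4: z = -0.0022 + 0.2404i, |z|^2 = 0.0578
Iter 5: z = 0.1472 + 0.4619i, |z|^2 = 0.2351
Iter 6: z = 0.0133 + 0.5990i, |z|^2 = 0.3590
Iter 7: z = -0.1536 + 0.4789i, |z|^2 = 0.2530
Iter 8: z = -0.0008 + 0.3158i, |z|^2 = 0.0998
Iter 9: z = 0.1052 + 0.4625i, |z|^2 = 0.2250
Iter 10: z = 0.0022 + 0.5604i, |z|^2 = 0.3140
Iter 11: z = -0.1090 + 0.4654i, |z|^2 = 0.2285
Iter 12: z = 0.0003 + 0.3615i, |z|^2 = 0.1307
Iter 13: z = 0.0743 + 0.4632i, |z|^2 = 0.2201
Iter 14: z = -0.0040 + 0.5318i, |z|^2 = 0.2828
Iter 15: z = -0.0778 + 0.4587i, |z|^2 = 0.2165
Iter 16: z = 0.0006 + 0.3916i, |z|^2 = 0.1534
Iter 17: z = 0.0516 + 0.4635i, |z|^2 = 0.2175
Iter 18: z = -0.0072 + 0.5109i, |z|^2 = 0.2610
Iter 19: z = -0.0559 + 0.4557i, |z|^2 = 0.2108
Iter 20: z = 0.0005 + 0.4120i, |z|^2 = 0.1698
Iter 21: z = 0.0352 + 0.4634i, |z|^2 = 0.2160
Iter 22: z = -0.0085 + 0.4957i, |z|^2 = 0.2457
Iter 23: z = -0.0406 + 0.4546i, |z|^2 = 0.2083
Iter 24: z = 0.0000 + 0.4261i, |z|^2 = 0.1815
Did not escape in 25 iterations → in set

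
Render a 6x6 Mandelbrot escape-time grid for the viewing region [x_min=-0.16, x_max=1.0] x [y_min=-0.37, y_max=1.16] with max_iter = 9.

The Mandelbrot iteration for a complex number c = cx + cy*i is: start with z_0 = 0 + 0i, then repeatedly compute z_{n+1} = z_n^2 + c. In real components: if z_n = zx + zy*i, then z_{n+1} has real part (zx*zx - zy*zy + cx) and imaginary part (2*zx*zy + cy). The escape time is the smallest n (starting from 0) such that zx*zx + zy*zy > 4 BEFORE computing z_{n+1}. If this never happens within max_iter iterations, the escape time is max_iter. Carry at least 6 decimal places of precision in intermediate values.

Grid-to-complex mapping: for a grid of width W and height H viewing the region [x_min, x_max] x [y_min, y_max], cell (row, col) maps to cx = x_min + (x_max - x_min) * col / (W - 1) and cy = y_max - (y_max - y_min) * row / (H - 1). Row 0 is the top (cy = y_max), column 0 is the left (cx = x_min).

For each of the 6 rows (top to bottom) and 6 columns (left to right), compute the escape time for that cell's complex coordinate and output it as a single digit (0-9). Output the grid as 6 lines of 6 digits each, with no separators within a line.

(row=0, col=0): c = -0.1600 + 1.1600i → escape time 4
(row=0, col=1): c = 0.0720 + 1.1600i → escape time 3
(row=0, col=2): c = 0.3040 + 1.1600i → escape time 2
(row=0, col=3): c = 0.5360 + 1.1600i → escape time 2
(row=0, col=4): c = 0.7680 + 1.1600i → escape time 2
(row=0, col=5): c = 1.0000 + 1.1600i → escape time 2
(row=1, col=0): c = -0.1600 + 0.8540i → escape time 9
(row=1, col=1): c = 0.0720 + 0.8540i → escape time 6
(row=1, col=2): c = 0.3040 + 0.8540i → escape time 4
(row=1, col=3): c = 0.5360 + 0.8540i → escape time 3
(row=1, col=4): c = 0.7680 + 0.8540i → escape time 2
(row=1, col=5): c = 1.0000 + 0.8540i → escape time 2
(row=2, col=0): c = -0.1600 + 0.5480i → escape time 9
(row=2, col=1): c = 0.0720 + 0.5480i → escape time 9
(row=2, col=2): c = 0.3040 + 0.5480i → escape time 9
(row=2, col=3): c = 0.5360 + 0.5480i → escape time 4
(row=2, col=4): c = 0.7680 + 0.5480i → escape time 3
(row=2, col=5): c = 1.0000 + 0.5480i → escape time 2
(row=3, col=0): c = -0.1600 + 0.2420i → escape time 9
(row=3, col=1): c = 0.0720 + 0.2420i → escape time 9
(row=3, col=2): c = 0.3040 + 0.2420i → escape time 9
(row=3, col=3): c = 0.5360 + 0.2420i → escape time 4
(row=3, col=4): c = 0.7680 + 0.2420i → escape time 3
(row=3, col=5): c = 1.0000 + 0.2420i → escape time 2
(row=4, col=0): c = -0.1600 + -0.0640i → escape time 9
(row=4, col=1): c = 0.0720 + -0.0640i → escape time 9
(row=4, col=2): c = 0.3040 + -0.0640i → escape time 9
(row=4, col=3): c = 0.5360 + -0.0640i → escape time 4
(row=4, col=4): c = 0.7680 + -0.0640i → escape time 3
(row=4, col=5): c = 1.0000 + -0.0640i → escape time 2
(row=5, col=0): c = -0.1600 + -0.3700i → escape time 9
(row=5, col=1): c = 0.0720 + -0.3700i → escape time 9
(row=5, col=2): c = 0.3040 + -0.3700i → escape time 9
(row=5, col=3): c = 0.5360 + -0.3700i → escape time 4
(row=5, col=4): c = 0.7680 + -0.3700i → escape time 3
(row=5, col=5): c = 1.0000 + -0.3700i → escape time 2

Answer: 432222
964322
999432
999432
999432
999432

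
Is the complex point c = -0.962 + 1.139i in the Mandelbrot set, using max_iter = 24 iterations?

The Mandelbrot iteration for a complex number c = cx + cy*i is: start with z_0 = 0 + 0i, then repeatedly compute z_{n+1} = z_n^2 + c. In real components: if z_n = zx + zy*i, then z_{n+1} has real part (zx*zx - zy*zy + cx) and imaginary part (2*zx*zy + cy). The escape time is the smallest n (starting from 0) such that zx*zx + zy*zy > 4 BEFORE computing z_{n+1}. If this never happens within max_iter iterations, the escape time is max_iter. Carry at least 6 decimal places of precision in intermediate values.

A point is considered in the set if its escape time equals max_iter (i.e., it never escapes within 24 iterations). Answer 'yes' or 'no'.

Answer: no

Derivation:
z_0 = 0 + 0i, c = -0.9620 + 1.1390i
Iter 1: z = -0.9620 + 1.1390i, |z|^2 = 2.2228
Iter 2: z = -1.3339 + -1.0524i, |z|^2 = 2.8868
Iter 3: z = -0.2904 + 3.9466i, |z|^2 = 15.6603
Escaped at iteration 3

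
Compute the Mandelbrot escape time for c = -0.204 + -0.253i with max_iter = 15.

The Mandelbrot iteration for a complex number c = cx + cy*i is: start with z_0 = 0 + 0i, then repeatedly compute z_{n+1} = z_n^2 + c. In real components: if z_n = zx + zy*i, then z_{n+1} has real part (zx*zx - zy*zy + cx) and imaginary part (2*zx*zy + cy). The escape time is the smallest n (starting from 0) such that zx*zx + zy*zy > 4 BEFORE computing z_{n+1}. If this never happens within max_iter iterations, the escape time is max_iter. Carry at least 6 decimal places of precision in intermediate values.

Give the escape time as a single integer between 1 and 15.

Answer: 15

Derivation:
z_0 = 0 + 0i, c = -0.2040 + -0.2530i
Iter 1: z = -0.2040 + -0.2530i, |z|^2 = 0.1056
Iter 2: z = -0.2264 + -0.1498i, |z|^2 = 0.0737
Iter 3: z = -0.1752 + -0.1852i, |z|^2 = 0.0650
Iter 4: z = -0.2076 + -0.1881i, |z|^2 = 0.0785
Iter 5: z = -0.1963 + -0.1749i, |z|^2 = 0.0691
Iter 6: z = -0.1961 + -0.1843i, |z|^2 = 0.0724
Iter 7: z = -0.1995 + -0.1807i, |z|^2 = 0.0725
Iter 8: z = -0.1968 + -0.1809i, |z|^2 = 0.0715
Iter 9: z = -0.1980 + -0.1818i, |z|^2 = 0.0722
Iter 10: z = -0.1979 + -0.1810i, |z|^2 = 0.0719
Iter 11: z = -0.1976 + -0.1814i, |z|^2 = 0.0719
Iter 12: z = -0.1978 + -0.1813i, |z|^2 = 0.0720
Iter 13: z = -0.1977 + -0.1813i, |z|^2 = 0.0720
Iter 14: z = -0.1978 + -0.1813i, |z|^2 = 0.0720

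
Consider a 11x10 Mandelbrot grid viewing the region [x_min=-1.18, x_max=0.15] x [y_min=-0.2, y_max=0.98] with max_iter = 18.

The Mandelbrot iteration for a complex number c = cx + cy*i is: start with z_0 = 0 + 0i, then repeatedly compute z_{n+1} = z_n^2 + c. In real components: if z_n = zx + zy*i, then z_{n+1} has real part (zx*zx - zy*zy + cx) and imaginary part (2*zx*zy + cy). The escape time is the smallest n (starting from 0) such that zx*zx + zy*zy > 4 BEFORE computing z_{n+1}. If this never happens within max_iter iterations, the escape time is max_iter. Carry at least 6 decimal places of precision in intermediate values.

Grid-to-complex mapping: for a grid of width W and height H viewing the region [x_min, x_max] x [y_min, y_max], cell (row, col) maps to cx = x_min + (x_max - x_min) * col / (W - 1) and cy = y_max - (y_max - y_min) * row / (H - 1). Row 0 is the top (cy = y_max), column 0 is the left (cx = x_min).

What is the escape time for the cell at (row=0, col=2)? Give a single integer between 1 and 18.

Answer: 3

Derivation:
z_0 = 0 + 0i, c = -0.9140 + 0.9800i
Iter 1: z = -0.9140 + 0.9800i, |z|^2 = 1.7958
Iter 2: z = -1.0390 + -0.8114i, |z|^2 = 1.7380
Iter 3: z = -0.4929 + 2.6662i, |z|^2 = 7.3515
Escaped at iteration 3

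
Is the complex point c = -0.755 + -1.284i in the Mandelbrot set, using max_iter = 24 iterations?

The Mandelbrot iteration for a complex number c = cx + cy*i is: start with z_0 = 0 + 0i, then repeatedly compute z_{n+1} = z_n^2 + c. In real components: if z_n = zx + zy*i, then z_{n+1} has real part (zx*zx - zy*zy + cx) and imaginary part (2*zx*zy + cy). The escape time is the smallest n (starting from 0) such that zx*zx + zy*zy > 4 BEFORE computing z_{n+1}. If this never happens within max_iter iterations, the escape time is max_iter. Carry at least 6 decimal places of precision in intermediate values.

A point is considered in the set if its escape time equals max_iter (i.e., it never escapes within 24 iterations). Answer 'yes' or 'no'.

Answer: no

Derivation:
z_0 = 0 + 0i, c = -0.7550 + -1.2840i
Iter 1: z = -0.7550 + -1.2840i, |z|^2 = 2.2187
Iter 2: z = -1.8336 + 0.6548i, |z|^2 = 3.7910
Iter 3: z = 2.1784 + -3.6855i, |z|^2 = 18.3281
Escaped at iteration 3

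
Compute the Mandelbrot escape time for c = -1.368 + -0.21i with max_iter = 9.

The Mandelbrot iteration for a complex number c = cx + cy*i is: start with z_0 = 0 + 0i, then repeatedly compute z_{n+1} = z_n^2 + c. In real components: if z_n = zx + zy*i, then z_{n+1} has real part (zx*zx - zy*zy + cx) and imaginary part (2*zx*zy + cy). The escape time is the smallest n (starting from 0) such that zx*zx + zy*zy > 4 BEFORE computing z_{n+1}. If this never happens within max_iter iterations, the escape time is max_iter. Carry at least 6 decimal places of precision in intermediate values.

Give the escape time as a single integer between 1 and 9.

z_0 = 0 + 0i, c = -1.3680 + -0.2100i
Iter 1: z = -1.3680 + -0.2100i, |z|^2 = 1.9155
Iter 2: z = 0.4593 + 0.3646i, |z|^2 = 0.3439
Iter 3: z = -1.2899 + 0.1249i, |z|^2 = 1.6795
Iter 4: z = 0.2803 + -0.5322i, |z|^2 = 0.3618
Iter 5: z = -1.5727 + -0.5084i, |z|^2 = 2.7318
Iter 6: z = 0.8469 + 1.3890i, |z|^2 = 2.6467
Iter 7: z = -2.5801 + 2.1428i, |z|^2 = 11.2489
Escaped at iteration 7

Answer: 7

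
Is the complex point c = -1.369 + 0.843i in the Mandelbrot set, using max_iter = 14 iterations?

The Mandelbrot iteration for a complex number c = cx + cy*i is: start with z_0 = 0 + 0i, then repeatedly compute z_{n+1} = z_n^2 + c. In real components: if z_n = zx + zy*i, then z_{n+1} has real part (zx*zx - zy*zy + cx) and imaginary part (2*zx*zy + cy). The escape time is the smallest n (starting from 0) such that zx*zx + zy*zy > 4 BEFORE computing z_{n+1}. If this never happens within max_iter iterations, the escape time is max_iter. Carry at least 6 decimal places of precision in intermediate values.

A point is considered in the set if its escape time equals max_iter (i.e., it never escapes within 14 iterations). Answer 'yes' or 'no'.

Answer: no

Derivation:
z_0 = 0 + 0i, c = -1.3690 + 0.8430i
Iter 1: z = -1.3690 + 0.8430i, |z|^2 = 2.5848
Iter 2: z = -0.2055 + -1.4651i, |z|^2 = 2.1888
Iter 3: z = -3.4734 + 1.4451i, |z|^2 = 14.1529
Escaped at iteration 3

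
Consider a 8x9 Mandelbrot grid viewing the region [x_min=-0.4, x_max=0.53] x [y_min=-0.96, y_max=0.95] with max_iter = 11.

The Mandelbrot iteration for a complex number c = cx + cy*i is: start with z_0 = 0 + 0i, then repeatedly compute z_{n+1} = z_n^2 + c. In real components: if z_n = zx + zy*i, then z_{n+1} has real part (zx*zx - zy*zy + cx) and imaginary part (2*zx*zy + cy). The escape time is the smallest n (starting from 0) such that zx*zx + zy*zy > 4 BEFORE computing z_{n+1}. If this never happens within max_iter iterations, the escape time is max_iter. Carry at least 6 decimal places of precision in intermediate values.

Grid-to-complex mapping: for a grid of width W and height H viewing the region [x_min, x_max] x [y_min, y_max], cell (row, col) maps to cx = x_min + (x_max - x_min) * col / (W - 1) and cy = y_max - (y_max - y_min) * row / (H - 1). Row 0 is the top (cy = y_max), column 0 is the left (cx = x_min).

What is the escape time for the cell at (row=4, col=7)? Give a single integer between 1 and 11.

Answer: 5

Derivation:
z_0 = 0 + 0i, c = 0.5300 + -0.0050i
Iter 1: z = 0.5300 + -0.0050i, |z|^2 = 0.2809
Iter 2: z = 0.8109 + -0.0103i, |z|^2 = 0.6576
Iter 3: z = 1.1874 + -0.0217i, |z|^2 = 1.4104
Iter 4: z = 1.9395 + -0.0565i, |z|^2 = 3.7648
Iter 5: z = 4.2884 + -0.2243i, |z|^2 = 18.4405
Escaped at iteration 5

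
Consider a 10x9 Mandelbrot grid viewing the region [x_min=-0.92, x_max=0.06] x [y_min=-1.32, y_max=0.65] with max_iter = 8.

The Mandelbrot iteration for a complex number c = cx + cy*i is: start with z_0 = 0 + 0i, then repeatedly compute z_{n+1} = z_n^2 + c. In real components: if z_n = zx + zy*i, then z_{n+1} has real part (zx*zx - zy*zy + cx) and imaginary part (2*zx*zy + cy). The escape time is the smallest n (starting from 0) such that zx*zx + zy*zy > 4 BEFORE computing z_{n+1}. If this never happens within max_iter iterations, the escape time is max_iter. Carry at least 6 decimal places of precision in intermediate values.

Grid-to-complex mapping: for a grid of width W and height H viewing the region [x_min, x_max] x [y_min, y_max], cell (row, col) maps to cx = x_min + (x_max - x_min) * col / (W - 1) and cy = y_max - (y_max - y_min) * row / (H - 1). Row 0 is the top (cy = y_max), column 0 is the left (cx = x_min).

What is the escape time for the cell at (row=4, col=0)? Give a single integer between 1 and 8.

z_0 = 0 + 0i, c = -0.9200 + -0.3350i
Iter 1: z = -0.9200 + -0.3350i, |z|^2 = 0.9586
Iter 2: z = -0.1858 + 0.2814i, |z|^2 = 0.1137
Iter 3: z = -0.9647 + -0.4396i, |z|^2 = 1.1238
Iter 4: z = -0.1827 + 0.5131i, |z|^2 = 0.2966
Iter 5: z = -1.1499 + -0.5225i, |z|^2 = 1.5952
Iter 6: z = 0.1293 + 0.8665i, |z|^2 = 0.7676
Iter 7: z = -1.6542 + -0.1109i, |z|^2 = 2.7486

Answer: 8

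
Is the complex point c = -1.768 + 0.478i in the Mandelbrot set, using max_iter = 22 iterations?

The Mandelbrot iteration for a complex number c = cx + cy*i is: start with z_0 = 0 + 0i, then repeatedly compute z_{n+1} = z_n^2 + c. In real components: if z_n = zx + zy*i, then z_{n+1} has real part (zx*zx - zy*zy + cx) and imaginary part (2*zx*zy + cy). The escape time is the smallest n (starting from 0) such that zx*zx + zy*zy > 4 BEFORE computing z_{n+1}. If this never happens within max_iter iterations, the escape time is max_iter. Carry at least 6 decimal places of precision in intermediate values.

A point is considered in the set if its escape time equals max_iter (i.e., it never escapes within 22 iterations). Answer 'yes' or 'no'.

Answer: no

Derivation:
z_0 = 0 + 0i, c = -1.7680 + 0.4780i
Iter 1: z = -1.7680 + 0.4780i, |z|^2 = 3.3543
Iter 2: z = 1.1293 + -1.2122i, |z|^2 = 2.7449
Iter 3: z = -1.9620 + -2.2600i, |z|^2 = 8.9572
Escaped at iteration 3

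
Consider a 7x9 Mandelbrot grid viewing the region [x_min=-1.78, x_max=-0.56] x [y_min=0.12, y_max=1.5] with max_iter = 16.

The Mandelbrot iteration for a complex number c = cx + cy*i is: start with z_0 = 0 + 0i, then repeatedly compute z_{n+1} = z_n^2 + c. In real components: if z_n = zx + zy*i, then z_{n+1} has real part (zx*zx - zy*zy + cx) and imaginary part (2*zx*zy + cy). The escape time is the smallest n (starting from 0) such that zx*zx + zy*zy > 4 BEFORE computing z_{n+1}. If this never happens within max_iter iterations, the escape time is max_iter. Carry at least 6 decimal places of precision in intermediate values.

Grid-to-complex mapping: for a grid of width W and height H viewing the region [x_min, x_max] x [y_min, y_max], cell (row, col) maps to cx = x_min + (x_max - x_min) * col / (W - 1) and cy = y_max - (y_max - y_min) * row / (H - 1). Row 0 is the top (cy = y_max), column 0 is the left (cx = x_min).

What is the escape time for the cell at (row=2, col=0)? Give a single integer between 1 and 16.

Answer: 1

Derivation:
z_0 = 0 + 0i, c = -1.7800 + 1.1550i
Iter 1: z = -1.7800 + 1.1550i, |z|^2 = 4.5024
Escaped at iteration 1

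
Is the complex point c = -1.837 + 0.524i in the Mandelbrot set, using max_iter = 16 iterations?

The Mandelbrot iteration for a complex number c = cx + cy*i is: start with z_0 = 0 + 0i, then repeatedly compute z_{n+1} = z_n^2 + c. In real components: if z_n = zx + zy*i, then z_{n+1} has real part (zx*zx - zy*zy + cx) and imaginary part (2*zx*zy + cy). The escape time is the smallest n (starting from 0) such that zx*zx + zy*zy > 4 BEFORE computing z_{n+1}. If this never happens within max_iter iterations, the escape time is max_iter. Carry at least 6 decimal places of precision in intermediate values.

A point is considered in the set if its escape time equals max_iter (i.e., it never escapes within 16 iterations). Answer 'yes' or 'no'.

Answer: no

Derivation:
z_0 = 0 + 0i, c = -1.8370 + 0.5240i
Iter 1: z = -1.8370 + 0.5240i, |z|^2 = 3.6491
Iter 2: z = 1.2630 + -1.4012i, |z|^2 = 3.5584
Iter 3: z = -2.2051 + -3.0154i, |z|^2 = 13.9550
Escaped at iteration 3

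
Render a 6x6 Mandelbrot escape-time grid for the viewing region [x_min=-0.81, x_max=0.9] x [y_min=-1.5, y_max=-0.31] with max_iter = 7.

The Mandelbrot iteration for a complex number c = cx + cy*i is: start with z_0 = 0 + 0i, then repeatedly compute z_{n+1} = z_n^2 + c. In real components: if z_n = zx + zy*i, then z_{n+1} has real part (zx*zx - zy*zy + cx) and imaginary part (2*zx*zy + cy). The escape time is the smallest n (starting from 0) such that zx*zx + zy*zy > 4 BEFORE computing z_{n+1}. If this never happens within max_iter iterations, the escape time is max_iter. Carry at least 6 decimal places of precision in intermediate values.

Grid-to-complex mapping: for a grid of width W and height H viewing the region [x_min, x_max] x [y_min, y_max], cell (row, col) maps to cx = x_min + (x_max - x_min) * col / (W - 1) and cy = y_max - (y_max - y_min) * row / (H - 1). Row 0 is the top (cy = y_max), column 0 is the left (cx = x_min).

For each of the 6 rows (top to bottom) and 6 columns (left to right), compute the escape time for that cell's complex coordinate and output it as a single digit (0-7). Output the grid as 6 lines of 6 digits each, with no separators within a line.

Answer: 777743
677742
467532
347422
333222
222222

Derivation:
(row=0, col=0): c = -0.8100 + -0.3100i → escape time 7
(row=0, col=1): c = -0.4680 + -0.3100i → escape time 7
(row=0, col=2): c = -0.1260 + -0.3100i → escape time 7
(row=0, col=3): c = 0.2160 + -0.3100i → escape time 7
(row=0, col=4): c = 0.5580 + -0.3100i → escape time 4
(row=0, col=5): c = 0.9000 + -0.3100i → escape time 3
(row=1, col=0): c = -0.8100 + -0.5480i → escape time 6
(row=1, col=1): c = -0.4680 + -0.5480i → escape time 7
(row=1, col=2): c = -0.1260 + -0.5480i → escape time 7
(row=1, col=3): c = 0.2160 + -0.5480i → escape time 7
(row=1, col=4): c = 0.5580 + -0.5480i → escape time 4
(row=1, col=5): c = 0.9000 + -0.5480i → escape time 2
(row=2, col=0): c = -0.8100 + -0.7860i → escape time 4
(row=2, col=1): c = -0.4680 + -0.7860i → escape time 6
(row=2, col=2): c = -0.1260 + -0.7860i → escape time 7
(row=2, col=3): c = 0.2160 + -0.7860i → escape time 5
(row=2, col=4): c = 0.5580 + -0.7860i → escape time 3
(row=2, col=5): c = 0.9000 + -0.7860i → escape time 2
(row=3, col=0): c = -0.8100 + -1.0240i → escape time 3
(row=3, col=1): c = -0.4680 + -1.0240i → escape time 4
(row=3, col=2): c = -0.1260 + -1.0240i → escape time 7
(row=3, col=3): c = 0.2160 + -1.0240i → escape time 4
(row=3, col=4): c = 0.5580 + -1.0240i → escape time 2
(row=3, col=5): c = 0.9000 + -1.0240i → escape time 2
(row=4, col=0): c = -0.8100 + -1.2620i → escape time 3
(row=4, col=1): c = -0.4680 + -1.2620i → escape time 3
(row=4, col=2): c = -0.1260 + -1.2620i → escape time 3
(row=4, col=3): c = 0.2160 + -1.2620i → escape time 2
(row=4, col=4): c = 0.5580 + -1.2620i → escape time 2
(row=4, col=5): c = 0.9000 + -1.2620i → escape time 2
(row=5, col=0): c = -0.8100 + -1.5000i → escape time 2
(row=5, col=1): c = -0.4680 + -1.5000i → escape time 2
(row=5, col=2): c = -0.1260 + -1.5000i → escape time 2
(row=5, col=3): c = 0.2160 + -1.5000i → escape time 2
(row=5, col=4): c = 0.5580 + -1.5000i → escape time 2
(row=5, col=5): c = 0.9000 + -1.5000i → escape time 2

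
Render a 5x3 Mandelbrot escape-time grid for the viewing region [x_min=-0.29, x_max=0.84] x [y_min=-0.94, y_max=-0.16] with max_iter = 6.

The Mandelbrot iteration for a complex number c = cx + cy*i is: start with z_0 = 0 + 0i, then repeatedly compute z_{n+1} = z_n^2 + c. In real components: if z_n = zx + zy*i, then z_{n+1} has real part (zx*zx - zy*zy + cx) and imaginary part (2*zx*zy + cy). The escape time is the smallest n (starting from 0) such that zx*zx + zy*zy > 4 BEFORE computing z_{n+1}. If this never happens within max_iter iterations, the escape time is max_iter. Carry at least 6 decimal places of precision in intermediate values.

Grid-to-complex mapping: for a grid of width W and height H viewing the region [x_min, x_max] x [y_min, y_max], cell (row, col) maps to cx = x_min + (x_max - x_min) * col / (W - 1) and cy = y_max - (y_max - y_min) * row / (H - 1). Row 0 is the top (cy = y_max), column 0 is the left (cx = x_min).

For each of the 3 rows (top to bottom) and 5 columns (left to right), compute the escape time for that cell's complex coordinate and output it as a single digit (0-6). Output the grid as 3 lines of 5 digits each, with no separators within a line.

Answer: 66643
66643
66432

Derivation:
(row=0, col=0): c = -0.2900 + -0.1600i → escape time 6
(row=0, col=1): c = -0.0075 + -0.1600i → escape time 6
(row=0, col=2): c = 0.2750 + -0.1600i → escape time 6
(row=0, col=3): c = 0.5575 + -0.1600i → escape time 4
(row=0, col=4): c = 0.8400 + -0.1600i → escape time 3
(row=1, col=0): c = -0.2900 + -0.5500i → escape time 6
(row=1, col=1): c = -0.0075 + -0.5500i → escape time 6
(row=1, col=2): c = 0.2750 + -0.5500i → escape time 6
(row=1, col=3): c = 0.5575 + -0.5500i → escape time 4
(row=1, col=4): c = 0.8400 + -0.5500i → escape time 3
(row=2, col=0): c = -0.2900 + -0.9400i → escape time 6
(row=2, col=1): c = -0.0075 + -0.9400i → escape time 6
(row=2, col=2): c = 0.2750 + -0.9400i → escape time 4
(row=2, col=3): c = 0.5575 + -0.9400i → escape time 3
(row=2, col=4): c = 0.8400 + -0.9400i → escape time 2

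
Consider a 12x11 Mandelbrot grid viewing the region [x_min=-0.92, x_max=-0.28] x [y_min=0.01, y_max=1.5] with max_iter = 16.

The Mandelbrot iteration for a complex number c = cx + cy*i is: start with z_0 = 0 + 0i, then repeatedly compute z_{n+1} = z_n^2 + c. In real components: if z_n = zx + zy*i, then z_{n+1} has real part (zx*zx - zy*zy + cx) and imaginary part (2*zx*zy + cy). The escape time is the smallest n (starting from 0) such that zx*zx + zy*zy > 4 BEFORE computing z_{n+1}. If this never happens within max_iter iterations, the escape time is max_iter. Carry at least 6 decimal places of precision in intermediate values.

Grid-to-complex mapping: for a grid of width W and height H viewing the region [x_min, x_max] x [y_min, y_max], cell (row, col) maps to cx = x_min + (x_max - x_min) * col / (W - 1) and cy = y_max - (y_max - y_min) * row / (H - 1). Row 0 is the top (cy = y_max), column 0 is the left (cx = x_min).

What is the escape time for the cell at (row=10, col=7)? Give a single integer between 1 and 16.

Answer: 16

Derivation:
z_0 = 0 + 0i, c = -0.5127 + 0.0100i
Iter 1: z = -0.5127 + 0.0100i, |z|^2 = 0.2630
Iter 2: z = -0.2499 + -0.0003i, |z|^2 = 0.0625
Iter 3: z = -0.4503 + 0.0101i, |z|^2 = 0.2028
Iter 4: z = -0.3101 + 0.0009i, |z|^2 = 0.0962
Iter 5: z = -0.4166 + 0.0095i, |z|^2 = 0.1736
Iter 6: z = -0.3393 + 0.0021i, |z|^2 = 0.1151
Iter 7: z = -0.3976 + 0.0086i, |z|^2 = 0.1582
Iter 8: z = -0.3547 + 0.0032i, |z|^2 = 0.1258
Iter 9: z = -0.3869 + 0.0077i, |z|^2 = 0.1498
Iter 10: z = -0.3631 + 0.0040i, |z|^2 = 0.1318
Iter 11: z = -0.3809 + 0.0071i, |z|^2 = 0.1451
Iter 12: z = -0.3677 + 0.0046i, |z|^2 = 0.1352
Iter 13: z = -0.3776 + 0.0066i, |z|^2 = 0.1426
Iter 14: z = -0.3702 + 0.0050i, |z|^2 = 0.1371
Iter 15: z = -0.3757 + 0.0063i, |z|^2 = 0.1412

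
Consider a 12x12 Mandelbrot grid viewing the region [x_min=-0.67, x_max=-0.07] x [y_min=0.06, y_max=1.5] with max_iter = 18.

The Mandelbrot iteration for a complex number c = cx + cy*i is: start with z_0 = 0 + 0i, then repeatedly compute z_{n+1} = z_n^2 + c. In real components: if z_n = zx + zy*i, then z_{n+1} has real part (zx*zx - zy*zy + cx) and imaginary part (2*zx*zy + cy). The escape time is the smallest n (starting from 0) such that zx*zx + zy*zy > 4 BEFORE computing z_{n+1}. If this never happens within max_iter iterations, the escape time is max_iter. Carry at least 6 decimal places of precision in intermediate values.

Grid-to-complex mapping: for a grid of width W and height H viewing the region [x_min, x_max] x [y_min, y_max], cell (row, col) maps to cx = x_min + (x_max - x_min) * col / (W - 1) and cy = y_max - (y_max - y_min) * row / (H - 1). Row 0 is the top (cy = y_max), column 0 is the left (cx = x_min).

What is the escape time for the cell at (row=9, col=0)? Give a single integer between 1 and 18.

z_0 = 0 + 0i, c = -0.6700 + 0.3218i
Iter 1: z = -0.6700 + 0.3218i, |z|^2 = 0.5525
Iter 2: z = -0.3247 + -0.1094i, |z|^2 = 0.1174
Iter 3: z = -0.5766 + 0.3929i, |z|^2 = 0.4868
Iter 4: z = -0.4919 + -0.1312i, |z|^2 = 0.2592
Iter 5: z = -0.4452 + 0.4509i, |z|^2 = 0.4015
Iter 6: z = -0.6751 + -0.0797i, |z|^2 = 0.4621
Iter 7: z = -0.2206 + 0.4294i, |z|^2 = 0.2331
Iter 8: z = -0.8057 + 0.1323i, |z|^2 = 0.6667
Iter 9: z = -0.0383 + 0.1085i, |z|^2 = 0.0132
Iter 10: z = -0.6803 + 0.3135i, |z|^2 = 0.5611
Iter 11: z = -0.3055 + -0.1047i, |z|^2 = 0.1043
Iter 12: z = -0.5877 + 0.3858i, |z|^2 = 0.4942
Iter 13: z = -0.4735 + -0.1316i, |z|^2 = 0.2415
Iter 14: z = -0.4631 + 0.4465i, |z|^2 = 0.4138
Iter 15: z = -0.6548 + -0.0917i, |z|^2 = 0.4372
Iter 16: z = -0.2496 + 0.4420i, |z|^2 = 0.2576
Iter 17: z = -0.8030 + 0.1012i, |z|^2 = 0.6551

Answer: 18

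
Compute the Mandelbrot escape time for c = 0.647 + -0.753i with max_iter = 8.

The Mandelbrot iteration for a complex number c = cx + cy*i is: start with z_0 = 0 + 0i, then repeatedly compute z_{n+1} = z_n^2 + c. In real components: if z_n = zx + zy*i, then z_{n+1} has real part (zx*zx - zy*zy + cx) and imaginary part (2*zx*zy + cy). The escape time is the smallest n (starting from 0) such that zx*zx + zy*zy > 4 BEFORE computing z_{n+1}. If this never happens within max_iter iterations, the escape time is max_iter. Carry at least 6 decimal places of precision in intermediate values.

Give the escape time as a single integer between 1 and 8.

z_0 = 0 + 0i, c = 0.6470 + -0.7530i
Iter 1: z = 0.6470 + -0.7530i, |z|^2 = 0.9856
Iter 2: z = 0.4986 + -1.7274i, |z|^2 = 3.2325
Iter 3: z = -2.0882 + -2.4755i, |z|^2 = 10.4891
Escaped at iteration 3

Answer: 3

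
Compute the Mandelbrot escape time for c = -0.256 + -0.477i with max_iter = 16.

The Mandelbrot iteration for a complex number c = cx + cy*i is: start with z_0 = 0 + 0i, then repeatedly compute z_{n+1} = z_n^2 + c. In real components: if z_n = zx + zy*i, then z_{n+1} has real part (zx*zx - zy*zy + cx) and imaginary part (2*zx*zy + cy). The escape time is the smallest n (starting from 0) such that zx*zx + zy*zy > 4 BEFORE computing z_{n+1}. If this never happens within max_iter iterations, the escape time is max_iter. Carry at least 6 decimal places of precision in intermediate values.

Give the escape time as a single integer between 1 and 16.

z_0 = 0 + 0i, c = -0.2560 + -0.4770i
Iter 1: z = -0.2560 + -0.4770i, |z|^2 = 0.2931
Iter 2: z = -0.4180 + -0.2328i, |z|^2 = 0.2289
Iter 3: z = -0.1355 + -0.2824i, |z|^2 = 0.0981
Iter 4: z = -0.3174 + -0.4005i, |z|^2 = 0.2611
Iter 5: z = -0.3156 + -0.2228i, |z|^2 = 0.1493
Iter 6: z = -0.2060 + -0.3364i, |z|^2 = 0.1556
Iter 7: z = -0.3267 + -0.3384i, |z|^2 = 0.2213
Iter 8: z = -0.2638 + -0.2559i, |z|^2 = 0.1351
Iter 9: z = -0.2519 + -0.3420i, |z|^2 = 0.1804
Iter 10: z = -0.3095 + -0.3047i, |z|^2 = 0.1887
Iter 11: z = -0.2530 + -0.2884i, |z|^2 = 0.1472
Iter 12: z = -0.2751 + -0.3311i, |z|^2 = 0.1853
Iter 13: z = -0.2899 + -0.2948i, |z|^2 = 0.1710
Iter 14: z = -0.2589 + -0.3061i, |z|^2 = 0.1607
Iter 15: z = -0.2826 + -0.3185i, |z|^2 = 0.1814

Answer: 16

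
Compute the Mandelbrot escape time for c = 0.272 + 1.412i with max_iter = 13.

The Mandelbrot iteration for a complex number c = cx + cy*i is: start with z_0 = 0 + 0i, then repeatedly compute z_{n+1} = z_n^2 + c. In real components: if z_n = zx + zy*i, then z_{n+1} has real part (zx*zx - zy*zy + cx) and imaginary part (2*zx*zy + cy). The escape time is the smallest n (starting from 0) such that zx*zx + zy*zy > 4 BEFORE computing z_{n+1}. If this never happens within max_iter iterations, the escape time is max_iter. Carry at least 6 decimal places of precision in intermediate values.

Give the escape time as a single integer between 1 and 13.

Answer: 2

Derivation:
z_0 = 0 + 0i, c = 0.2720 + 1.4120i
Iter 1: z = 0.2720 + 1.4120i, |z|^2 = 2.0677
Iter 2: z = -1.6478 + 2.1801i, |z|^2 = 7.4681
Escaped at iteration 2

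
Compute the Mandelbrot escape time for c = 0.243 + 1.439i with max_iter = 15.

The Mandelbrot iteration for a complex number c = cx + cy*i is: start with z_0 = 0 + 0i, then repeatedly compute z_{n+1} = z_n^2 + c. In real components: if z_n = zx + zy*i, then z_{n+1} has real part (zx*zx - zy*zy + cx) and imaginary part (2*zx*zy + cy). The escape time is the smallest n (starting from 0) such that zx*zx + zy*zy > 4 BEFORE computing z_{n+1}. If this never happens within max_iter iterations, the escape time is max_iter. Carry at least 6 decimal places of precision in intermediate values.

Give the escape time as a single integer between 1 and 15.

z_0 = 0 + 0i, c = 0.2430 + 1.4390i
Iter 1: z = 0.2430 + 1.4390i, |z|^2 = 2.1298
Iter 2: z = -1.7687 + 2.1384i, |z|^2 = 7.7008
Escaped at iteration 2

Answer: 2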